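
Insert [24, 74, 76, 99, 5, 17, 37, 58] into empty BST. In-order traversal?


Insert 24: root
Insert 74: R from 24
Insert 76: R from 24 -> R from 74
Insert 99: R from 24 -> R from 74 -> R from 76
Insert 5: L from 24
Insert 17: L from 24 -> R from 5
Insert 37: R from 24 -> L from 74
Insert 58: R from 24 -> L from 74 -> R from 37

In-order: [5, 17, 24, 37, 58, 74, 76, 99]


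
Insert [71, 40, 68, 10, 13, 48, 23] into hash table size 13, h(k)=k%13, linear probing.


Insert 71: h=6 -> slot 6
Insert 40: h=1 -> slot 1
Insert 68: h=3 -> slot 3
Insert 10: h=10 -> slot 10
Insert 13: h=0 -> slot 0
Insert 48: h=9 -> slot 9
Insert 23: h=10, 1 probes -> slot 11

Table: [13, 40, None, 68, None, None, 71, None, None, 48, 10, 23, None]


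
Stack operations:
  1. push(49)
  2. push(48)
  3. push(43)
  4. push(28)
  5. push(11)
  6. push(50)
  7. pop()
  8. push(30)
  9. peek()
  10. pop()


push(49) -> [49]
push(48) -> [49, 48]
push(43) -> [49, 48, 43]
push(28) -> [49, 48, 43, 28]
push(11) -> [49, 48, 43, 28, 11]
push(50) -> [49, 48, 43, 28, 11, 50]
pop()->50, [49, 48, 43, 28, 11]
push(30) -> [49, 48, 43, 28, 11, 30]
peek()->30
pop()->30, [49, 48, 43, 28, 11]

Final stack: [49, 48, 43, 28, 11]


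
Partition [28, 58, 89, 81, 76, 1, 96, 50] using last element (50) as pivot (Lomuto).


Pivot: 50
  28 <= 50: advance i (no swap)
  1 <= 50: swap -> [28, 1, 89, 81, 76, 58, 96, 50]
Place pivot at 2: [28, 1, 50, 81, 76, 58, 96, 89]

Partitioned: [28, 1, 50, 81, 76, 58, 96, 89]


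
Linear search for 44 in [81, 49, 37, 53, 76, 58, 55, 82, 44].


i=0: 81!=44
i=1: 49!=44
i=2: 37!=44
i=3: 53!=44
i=4: 76!=44
i=5: 58!=44
i=6: 55!=44
i=7: 82!=44
i=8: 44==44 found!

Found at 8, 9 comps


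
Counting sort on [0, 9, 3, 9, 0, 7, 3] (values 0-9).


Input: [0, 9, 3, 9, 0, 7, 3]
Counts: [2, 0, 0, 2, 0, 0, 0, 1, 0, 2]

Sorted: [0, 0, 3, 3, 7, 9, 9]


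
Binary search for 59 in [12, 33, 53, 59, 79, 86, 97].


Step 1: lo=0, hi=6, mid=3, val=59

Found at index 3


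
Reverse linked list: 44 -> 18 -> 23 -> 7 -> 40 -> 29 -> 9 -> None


Step 1: curr=44, set curr.next=prev(None) | reversed so far: 44
Step 2: curr=18, set curr.next=prev(44) | reversed so far: 18 -> 44
Step 3: curr=23, set curr.next=prev(18) | reversed so far: 23 -> 18 -> 44
Step 4: curr=7, set curr.next=prev(23) | reversed so far: 7 -> 23 -> 18 -> 44
Step 5: curr=40, set curr.next=prev(7) | reversed so far: 40 -> 7 -> 23 -> 18 -> 44
Step 6: curr=29, set curr.next=prev(40) | reversed so far: 29 -> 40 -> 7 -> 23 -> 18 -> 44
Step 7: curr=9, set curr.next=prev(29) | reversed so far: 9 -> 29 -> 40 -> 7 -> 23 -> 18 -> 44

9 -> 29 -> 40 -> 7 -> 23 -> 18 -> 44 -> None


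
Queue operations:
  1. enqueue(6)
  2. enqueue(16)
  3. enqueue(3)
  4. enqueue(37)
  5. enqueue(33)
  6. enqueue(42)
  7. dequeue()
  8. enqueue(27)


enqueue(6) -> [6]
enqueue(16) -> [6, 16]
enqueue(3) -> [6, 16, 3]
enqueue(37) -> [6, 16, 3, 37]
enqueue(33) -> [6, 16, 3, 37, 33]
enqueue(42) -> [6, 16, 3, 37, 33, 42]
dequeue()->6, [16, 3, 37, 33, 42]
enqueue(27) -> [16, 3, 37, 33, 42, 27]

Final queue: [16, 3, 37, 33, 42, 27]


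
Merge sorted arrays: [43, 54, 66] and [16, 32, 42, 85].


Take 16 from B
Take 32 from B
Take 42 from B
Take 43 from A
Take 54 from A
Take 66 from A

Merged: [16, 32, 42, 43, 54, 66, 85]


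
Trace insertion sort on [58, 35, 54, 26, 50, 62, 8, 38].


Initial: [58, 35, 54, 26, 50, 62, 8, 38]
Insert 35: [35, 58, 54, 26, 50, 62, 8, 38]
Insert 54: [35, 54, 58, 26, 50, 62, 8, 38]
Insert 26: [26, 35, 54, 58, 50, 62, 8, 38]
Insert 50: [26, 35, 50, 54, 58, 62, 8, 38]
Insert 62: [26, 35, 50, 54, 58, 62, 8, 38]
Insert 8: [8, 26, 35, 50, 54, 58, 62, 38]
Insert 38: [8, 26, 35, 38, 50, 54, 58, 62]

Sorted: [8, 26, 35, 38, 50, 54, 58, 62]


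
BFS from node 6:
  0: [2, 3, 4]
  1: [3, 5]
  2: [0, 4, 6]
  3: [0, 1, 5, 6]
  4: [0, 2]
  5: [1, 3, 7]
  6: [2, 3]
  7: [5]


Visit 6, enqueue [2, 3]
Visit 2, enqueue [0, 4]
Visit 3, enqueue [1, 5]
Visit 0, enqueue []
Visit 4, enqueue []
Visit 1, enqueue []
Visit 5, enqueue [7]
Visit 7, enqueue []

BFS order: [6, 2, 3, 0, 4, 1, 5, 7]


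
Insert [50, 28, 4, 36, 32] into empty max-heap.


Insert 50: [50]
Insert 28: [50, 28]
Insert 4: [50, 28, 4]
Insert 36: [50, 36, 4, 28]
Insert 32: [50, 36, 4, 28, 32]

Final heap: [50, 36, 4, 28, 32]


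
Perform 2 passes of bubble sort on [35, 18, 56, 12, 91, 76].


Initial: [35, 18, 56, 12, 91, 76]
Pass 1: [18, 35, 12, 56, 76, 91] (3 swaps)
Pass 2: [18, 12, 35, 56, 76, 91] (1 swaps)

After 2 passes: [18, 12, 35, 56, 76, 91]


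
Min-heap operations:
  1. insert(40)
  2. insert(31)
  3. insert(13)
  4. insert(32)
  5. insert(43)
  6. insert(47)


insert(40) -> [40]
insert(31) -> [31, 40]
insert(13) -> [13, 40, 31]
insert(32) -> [13, 32, 31, 40]
insert(43) -> [13, 32, 31, 40, 43]
insert(47) -> [13, 32, 31, 40, 43, 47]

Final heap: [13, 32, 31, 40, 43, 47]


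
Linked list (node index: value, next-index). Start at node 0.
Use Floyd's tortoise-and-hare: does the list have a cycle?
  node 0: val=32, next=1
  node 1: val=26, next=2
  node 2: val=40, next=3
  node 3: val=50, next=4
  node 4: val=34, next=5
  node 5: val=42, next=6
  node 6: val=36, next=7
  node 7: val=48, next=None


Floyd's tortoise (slow, +1) and hare (fast, +2):
  init: slow=0, fast=0
  step 1: slow=1, fast=2
  step 2: slow=2, fast=4
  step 3: slow=3, fast=6
  step 4: fast 6->7->None, no cycle

Cycle: no


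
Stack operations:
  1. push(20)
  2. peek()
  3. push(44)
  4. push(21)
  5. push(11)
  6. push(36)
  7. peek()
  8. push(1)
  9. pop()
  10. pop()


push(20) -> [20]
peek()->20
push(44) -> [20, 44]
push(21) -> [20, 44, 21]
push(11) -> [20, 44, 21, 11]
push(36) -> [20, 44, 21, 11, 36]
peek()->36
push(1) -> [20, 44, 21, 11, 36, 1]
pop()->1, [20, 44, 21, 11, 36]
pop()->36, [20, 44, 21, 11]

Final stack: [20, 44, 21, 11]


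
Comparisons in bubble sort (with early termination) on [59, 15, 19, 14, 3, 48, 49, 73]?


Algorithm: bubble sort (with early termination)
Input: [59, 15, 19, 14, 3, 48, 49, 73]
Sorted: [3, 14, 15, 19, 48, 49, 59, 73]

25


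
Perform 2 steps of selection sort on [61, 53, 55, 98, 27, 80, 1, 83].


Initial: [61, 53, 55, 98, 27, 80, 1, 83]
Step 1: min=1 at 6
  Swap: [1, 53, 55, 98, 27, 80, 61, 83]
Step 2: min=27 at 4
  Swap: [1, 27, 55, 98, 53, 80, 61, 83]

After 2 steps: [1, 27, 55, 98, 53, 80, 61, 83]


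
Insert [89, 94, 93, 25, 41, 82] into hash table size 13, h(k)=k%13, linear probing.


Insert 89: h=11 -> slot 11
Insert 94: h=3 -> slot 3
Insert 93: h=2 -> slot 2
Insert 25: h=12 -> slot 12
Insert 41: h=2, 2 probes -> slot 4
Insert 82: h=4, 1 probes -> slot 5

Table: [None, None, 93, 94, 41, 82, None, None, None, None, None, 89, 25]


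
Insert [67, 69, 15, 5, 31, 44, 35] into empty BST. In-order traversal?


Insert 67: root
Insert 69: R from 67
Insert 15: L from 67
Insert 5: L from 67 -> L from 15
Insert 31: L from 67 -> R from 15
Insert 44: L from 67 -> R from 15 -> R from 31
Insert 35: L from 67 -> R from 15 -> R from 31 -> L from 44

In-order: [5, 15, 31, 35, 44, 67, 69]


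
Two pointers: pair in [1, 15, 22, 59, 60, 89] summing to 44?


lo=0(1)+hi=5(89)=90
lo=0(1)+hi=4(60)=61
lo=0(1)+hi=3(59)=60
lo=0(1)+hi=2(22)=23
lo=1(15)+hi=2(22)=37

No pair found


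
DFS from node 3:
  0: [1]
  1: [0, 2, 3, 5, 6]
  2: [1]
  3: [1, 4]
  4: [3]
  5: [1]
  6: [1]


Visit 3, push [4, 1]
Visit 1, push [6, 5, 2, 0]
Visit 0, push []
Visit 2, push []
Visit 5, push []
Visit 6, push []
Visit 4, push []

DFS order: [3, 1, 0, 2, 5, 6, 4]


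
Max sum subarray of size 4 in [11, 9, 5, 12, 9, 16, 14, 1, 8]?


[0:4]: 37
[1:5]: 35
[2:6]: 42
[3:7]: 51
[4:8]: 40
[5:9]: 39

Max: 51 at [3:7]


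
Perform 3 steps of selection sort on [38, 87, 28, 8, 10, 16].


Initial: [38, 87, 28, 8, 10, 16]
Step 1: min=8 at 3
  Swap: [8, 87, 28, 38, 10, 16]
Step 2: min=10 at 4
  Swap: [8, 10, 28, 38, 87, 16]
Step 3: min=16 at 5
  Swap: [8, 10, 16, 38, 87, 28]

After 3 steps: [8, 10, 16, 38, 87, 28]


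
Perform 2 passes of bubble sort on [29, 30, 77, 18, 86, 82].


Initial: [29, 30, 77, 18, 86, 82]
Pass 1: [29, 30, 18, 77, 82, 86] (2 swaps)
Pass 2: [29, 18, 30, 77, 82, 86] (1 swaps)

After 2 passes: [29, 18, 30, 77, 82, 86]


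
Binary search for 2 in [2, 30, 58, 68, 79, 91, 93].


Step 1: lo=0, hi=6, mid=3, val=68
Step 2: lo=0, hi=2, mid=1, val=30
Step 3: lo=0, hi=0, mid=0, val=2

Found at index 0


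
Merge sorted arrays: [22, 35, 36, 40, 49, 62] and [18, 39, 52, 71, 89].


Take 18 from B
Take 22 from A
Take 35 from A
Take 36 from A
Take 39 from B
Take 40 from A
Take 49 from A
Take 52 from B
Take 62 from A

Merged: [18, 22, 35, 36, 39, 40, 49, 52, 62, 71, 89]


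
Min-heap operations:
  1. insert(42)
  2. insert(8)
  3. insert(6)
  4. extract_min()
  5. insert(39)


insert(42) -> [42]
insert(8) -> [8, 42]
insert(6) -> [6, 42, 8]
extract_min()->6, [8, 42]
insert(39) -> [8, 42, 39]

Final heap: [8, 42, 39]


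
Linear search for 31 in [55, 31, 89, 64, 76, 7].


i=0: 55!=31
i=1: 31==31 found!

Found at 1, 2 comps


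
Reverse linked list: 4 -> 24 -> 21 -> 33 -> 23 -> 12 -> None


Step 1: curr=4, set curr.next=prev(None) | reversed so far: 4
Step 2: curr=24, set curr.next=prev(4) | reversed so far: 24 -> 4
Step 3: curr=21, set curr.next=prev(24) | reversed so far: 21 -> 24 -> 4
Step 4: curr=33, set curr.next=prev(21) | reversed so far: 33 -> 21 -> 24 -> 4
Step 5: curr=23, set curr.next=prev(33) | reversed so far: 23 -> 33 -> 21 -> 24 -> 4
Step 6: curr=12, set curr.next=prev(23) | reversed so far: 12 -> 23 -> 33 -> 21 -> 24 -> 4

12 -> 23 -> 33 -> 21 -> 24 -> 4 -> None


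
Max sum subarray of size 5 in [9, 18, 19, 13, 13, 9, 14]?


[0:5]: 72
[1:6]: 72
[2:7]: 68

Max: 72 at [0:5]


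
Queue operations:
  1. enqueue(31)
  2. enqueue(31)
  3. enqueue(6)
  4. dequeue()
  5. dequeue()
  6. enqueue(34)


enqueue(31) -> [31]
enqueue(31) -> [31, 31]
enqueue(6) -> [31, 31, 6]
dequeue()->31, [31, 6]
dequeue()->31, [6]
enqueue(34) -> [6, 34]

Final queue: [6, 34]


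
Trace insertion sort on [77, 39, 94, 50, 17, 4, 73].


Initial: [77, 39, 94, 50, 17, 4, 73]
Insert 39: [39, 77, 94, 50, 17, 4, 73]
Insert 94: [39, 77, 94, 50, 17, 4, 73]
Insert 50: [39, 50, 77, 94, 17, 4, 73]
Insert 17: [17, 39, 50, 77, 94, 4, 73]
Insert 4: [4, 17, 39, 50, 77, 94, 73]
Insert 73: [4, 17, 39, 50, 73, 77, 94]

Sorted: [4, 17, 39, 50, 73, 77, 94]


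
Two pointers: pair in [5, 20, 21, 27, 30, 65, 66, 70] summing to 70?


lo=0(5)+hi=7(70)=75
lo=0(5)+hi=6(66)=71
lo=0(5)+hi=5(65)=70

Yes: 5+65=70


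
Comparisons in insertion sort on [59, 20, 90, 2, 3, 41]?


Algorithm: insertion sort
Input: [59, 20, 90, 2, 3, 41]
Sorted: [2, 3, 20, 41, 59, 90]

12


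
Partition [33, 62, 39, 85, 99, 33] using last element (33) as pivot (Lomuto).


Pivot: 33
  33 <= 33: advance i (no swap)
Place pivot at 1: [33, 33, 39, 85, 99, 62]

Partitioned: [33, 33, 39, 85, 99, 62]


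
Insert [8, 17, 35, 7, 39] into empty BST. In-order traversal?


Insert 8: root
Insert 17: R from 8
Insert 35: R from 8 -> R from 17
Insert 7: L from 8
Insert 39: R from 8 -> R from 17 -> R from 35

In-order: [7, 8, 17, 35, 39]


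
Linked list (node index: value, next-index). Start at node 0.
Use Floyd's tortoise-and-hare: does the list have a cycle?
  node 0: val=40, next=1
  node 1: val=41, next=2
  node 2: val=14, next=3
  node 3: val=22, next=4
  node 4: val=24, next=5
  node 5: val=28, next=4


Floyd's tortoise (slow, +1) and hare (fast, +2):
  init: slow=0, fast=0
  step 1: slow=1, fast=2
  step 2: slow=2, fast=4
  step 3: slow=3, fast=4
  step 4: slow=4, fast=4
  slow == fast at node 4: cycle detected

Cycle: yes


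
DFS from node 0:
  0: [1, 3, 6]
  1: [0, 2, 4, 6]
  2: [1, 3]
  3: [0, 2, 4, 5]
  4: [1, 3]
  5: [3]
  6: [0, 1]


Visit 0, push [6, 3, 1]
Visit 1, push [6, 4, 2]
Visit 2, push [3]
Visit 3, push [5, 4]
Visit 4, push []
Visit 5, push []
Visit 6, push []

DFS order: [0, 1, 2, 3, 4, 5, 6]


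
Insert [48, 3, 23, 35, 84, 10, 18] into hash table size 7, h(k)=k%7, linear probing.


Insert 48: h=6 -> slot 6
Insert 3: h=3 -> slot 3
Insert 23: h=2 -> slot 2
Insert 35: h=0 -> slot 0
Insert 84: h=0, 1 probes -> slot 1
Insert 10: h=3, 1 probes -> slot 4
Insert 18: h=4, 1 probes -> slot 5

Table: [35, 84, 23, 3, 10, 18, 48]


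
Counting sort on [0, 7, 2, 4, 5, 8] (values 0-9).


Input: [0, 7, 2, 4, 5, 8]
Counts: [1, 0, 1, 0, 1, 1, 0, 1, 1, 0]

Sorted: [0, 2, 4, 5, 7, 8]


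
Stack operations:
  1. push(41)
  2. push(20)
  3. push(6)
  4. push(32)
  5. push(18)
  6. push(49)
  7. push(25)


push(41) -> [41]
push(20) -> [41, 20]
push(6) -> [41, 20, 6]
push(32) -> [41, 20, 6, 32]
push(18) -> [41, 20, 6, 32, 18]
push(49) -> [41, 20, 6, 32, 18, 49]
push(25) -> [41, 20, 6, 32, 18, 49, 25]

Final stack: [41, 20, 6, 32, 18, 49, 25]


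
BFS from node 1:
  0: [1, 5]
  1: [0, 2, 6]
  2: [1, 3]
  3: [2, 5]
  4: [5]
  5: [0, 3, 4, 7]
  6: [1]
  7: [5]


Visit 1, enqueue [0, 2, 6]
Visit 0, enqueue [5]
Visit 2, enqueue [3]
Visit 6, enqueue []
Visit 5, enqueue [4, 7]
Visit 3, enqueue []
Visit 4, enqueue []
Visit 7, enqueue []

BFS order: [1, 0, 2, 6, 5, 3, 4, 7]


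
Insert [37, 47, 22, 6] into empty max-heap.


Insert 37: [37]
Insert 47: [47, 37]
Insert 22: [47, 37, 22]
Insert 6: [47, 37, 22, 6]

Final heap: [47, 37, 22, 6]


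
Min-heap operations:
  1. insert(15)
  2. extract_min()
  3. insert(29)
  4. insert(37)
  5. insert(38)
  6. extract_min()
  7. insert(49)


insert(15) -> [15]
extract_min()->15, []
insert(29) -> [29]
insert(37) -> [29, 37]
insert(38) -> [29, 37, 38]
extract_min()->29, [37, 38]
insert(49) -> [37, 38, 49]

Final heap: [37, 38, 49]


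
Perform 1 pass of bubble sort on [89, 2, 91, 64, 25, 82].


Initial: [89, 2, 91, 64, 25, 82]
Pass 1: [2, 89, 64, 25, 82, 91] (4 swaps)

After 1 pass: [2, 89, 64, 25, 82, 91]


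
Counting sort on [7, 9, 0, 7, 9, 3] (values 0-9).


Input: [7, 9, 0, 7, 9, 3]
Counts: [1, 0, 0, 1, 0, 0, 0, 2, 0, 2]

Sorted: [0, 3, 7, 7, 9, 9]


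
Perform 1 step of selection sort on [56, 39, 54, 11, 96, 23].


Initial: [56, 39, 54, 11, 96, 23]
Step 1: min=11 at 3
  Swap: [11, 39, 54, 56, 96, 23]

After 1 step: [11, 39, 54, 56, 96, 23]


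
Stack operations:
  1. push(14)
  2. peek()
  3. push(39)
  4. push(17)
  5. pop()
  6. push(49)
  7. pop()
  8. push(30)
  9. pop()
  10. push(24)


push(14) -> [14]
peek()->14
push(39) -> [14, 39]
push(17) -> [14, 39, 17]
pop()->17, [14, 39]
push(49) -> [14, 39, 49]
pop()->49, [14, 39]
push(30) -> [14, 39, 30]
pop()->30, [14, 39]
push(24) -> [14, 39, 24]

Final stack: [14, 39, 24]


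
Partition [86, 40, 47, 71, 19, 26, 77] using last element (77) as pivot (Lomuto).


Pivot: 77
  40 <= 77: swap -> [40, 86, 47, 71, 19, 26, 77]
  47 <= 77: swap -> [40, 47, 86, 71, 19, 26, 77]
  71 <= 77: swap -> [40, 47, 71, 86, 19, 26, 77]
  19 <= 77: swap -> [40, 47, 71, 19, 86, 26, 77]
  26 <= 77: swap -> [40, 47, 71, 19, 26, 86, 77]
Place pivot at 5: [40, 47, 71, 19, 26, 77, 86]

Partitioned: [40, 47, 71, 19, 26, 77, 86]


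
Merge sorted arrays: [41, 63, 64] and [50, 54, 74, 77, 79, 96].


Take 41 from A
Take 50 from B
Take 54 from B
Take 63 from A
Take 64 from A

Merged: [41, 50, 54, 63, 64, 74, 77, 79, 96]


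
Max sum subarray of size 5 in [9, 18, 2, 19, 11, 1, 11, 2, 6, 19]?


[0:5]: 59
[1:6]: 51
[2:7]: 44
[3:8]: 44
[4:9]: 31
[5:10]: 39

Max: 59 at [0:5]


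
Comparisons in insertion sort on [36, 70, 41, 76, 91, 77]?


Algorithm: insertion sort
Input: [36, 70, 41, 76, 91, 77]
Sorted: [36, 41, 70, 76, 77, 91]

7


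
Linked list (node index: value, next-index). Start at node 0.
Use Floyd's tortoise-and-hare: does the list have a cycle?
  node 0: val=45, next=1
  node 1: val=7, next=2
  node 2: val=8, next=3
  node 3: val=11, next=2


Floyd's tortoise (slow, +1) and hare (fast, +2):
  init: slow=0, fast=0
  step 1: slow=1, fast=2
  step 2: slow=2, fast=2
  slow == fast at node 2: cycle detected

Cycle: yes


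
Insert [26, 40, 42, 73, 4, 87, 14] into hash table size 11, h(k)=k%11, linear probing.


Insert 26: h=4 -> slot 4
Insert 40: h=7 -> slot 7
Insert 42: h=9 -> slot 9
Insert 73: h=7, 1 probes -> slot 8
Insert 4: h=4, 1 probes -> slot 5
Insert 87: h=10 -> slot 10
Insert 14: h=3 -> slot 3

Table: [None, None, None, 14, 26, 4, None, 40, 73, 42, 87]


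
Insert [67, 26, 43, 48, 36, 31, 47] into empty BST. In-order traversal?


Insert 67: root
Insert 26: L from 67
Insert 43: L from 67 -> R from 26
Insert 48: L from 67 -> R from 26 -> R from 43
Insert 36: L from 67 -> R from 26 -> L from 43
Insert 31: L from 67 -> R from 26 -> L from 43 -> L from 36
Insert 47: L from 67 -> R from 26 -> R from 43 -> L from 48

In-order: [26, 31, 36, 43, 47, 48, 67]


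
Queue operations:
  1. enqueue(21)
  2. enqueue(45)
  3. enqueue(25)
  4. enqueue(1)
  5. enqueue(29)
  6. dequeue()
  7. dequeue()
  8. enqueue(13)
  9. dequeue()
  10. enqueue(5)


enqueue(21) -> [21]
enqueue(45) -> [21, 45]
enqueue(25) -> [21, 45, 25]
enqueue(1) -> [21, 45, 25, 1]
enqueue(29) -> [21, 45, 25, 1, 29]
dequeue()->21, [45, 25, 1, 29]
dequeue()->45, [25, 1, 29]
enqueue(13) -> [25, 1, 29, 13]
dequeue()->25, [1, 29, 13]
enqueue(5) -> [1, 29, 13, 5]

Final queue: [1, 29, 13, 5]


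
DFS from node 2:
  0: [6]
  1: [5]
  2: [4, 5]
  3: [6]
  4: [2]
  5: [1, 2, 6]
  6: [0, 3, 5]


Visit 2, push [5, 4]
Visit 4, push []
Visit 5, push [6, 1]
Visit 1, push []
Visit 6, push [3, 0]
Visit 0, push []
Visit 3, push []

DFS order: [2, 4, 5, 1, 6, 0, 3]


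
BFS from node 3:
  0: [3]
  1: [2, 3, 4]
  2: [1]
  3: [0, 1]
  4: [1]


Visit 3, enqueue [0, 1]
Visit 0, enqueue []
Visit 1, enqueue [2, 4]
Visit 2, enqueue []
Visit 4, enqueue []

BFS order: [3, 0, 1, 2, 4]


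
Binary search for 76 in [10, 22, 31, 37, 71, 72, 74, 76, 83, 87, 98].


Step 1: lo=0, hi=10, mid=5, val=72
Step 2: lo=6, hi=10, mid=8, val=83
Step 3: lo=6, hi=7, mid=6, val=74
Step 4: lo=7, hi=7, mid=7, val=76

Found at index 7


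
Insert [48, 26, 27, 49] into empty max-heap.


Insert 48: [48]
Insert 26: [48, 26]
Insert 27: [48, 26, 27]
Insert 49: [49, 48, 27, 26]

Final heap: [49, 48, 27, 26]


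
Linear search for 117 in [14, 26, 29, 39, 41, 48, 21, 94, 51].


i=0: 14!=117
i=1: 26!=117
i=2: 29!=117
i=3: 39!=117
i=4: 41!=117
i=5: 48!=117
i=6: 21!=117
i=7: 94!=117
i=8: 51!=117

Not found, 9 comps


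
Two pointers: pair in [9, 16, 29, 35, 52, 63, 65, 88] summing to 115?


lo=0(9)+hi=7(88)=97
lo=1(16)+hi=7(88)=104
lo=2(29)+hi=7(88)=117
lo=2(29)+hi=6(65)=94
lo=3(35)+hi=6(65)=100
lo=4(52)+hi=6(65)=117
lo=4(52)+hi=5(63)=115

Yes: 52+63=115


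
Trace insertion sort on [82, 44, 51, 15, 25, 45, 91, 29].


Initial: [82, 44, 51, 15, 25, 45, 91, 29]
Insert 44: [44, 82, 51, 15, 25, 45, 91, 29]
Insert 51: [44, 51, 82, 15, 25, 45, 91, 29]
Insert 15: [15, 44, 51, 82, 25, 45, 91, 29]
Insert 25: [15, 25, 44, 51, 82, 45, 91, 29]
Insert 45: [15, 25, 44, 45, 51, 82, 91, 29]
Insert 91: [15, 25, 44, 45, 51, 82, 91, 29]
Insert 29: [15, 25, 29, 44, 45, 51, 82, 91]

Sorted: [15, 25, 29, 44, 45, 51, 82, 91]


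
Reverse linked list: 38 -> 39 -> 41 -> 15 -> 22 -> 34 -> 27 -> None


Step 1: curr=38, set curr.next=prev(None) | reversed so far: 38
Step 2: curr=39, set curr.next=prev(38) | reversed so far: 39 -> 38
Step 3: curr=41, set curr.next=prev(39) | reversed so far: 41 -> 39 -> 38
Step 4: curr=15, set curr.next=prev(41) | reversed so far: 15 -> 41 -> 39 -> 38
Step 5: curr=22, set curr.next=prev(15) | reversed so far: 22 -> 15 -> 41 -> 39 -> 38
Step 6: curr=34, set curr.next=prev(22) | reversed so far: 34 -> 22 -> 15 -> 41 -> 39 -> 38
Step 7: curr=27, set curr.next=prev(34) | reversed so far: 27 -> 34 -> 22 -> 15 -> 41 -> 39 -> 38

27 -> 34 -> 22 -> 15 -> 41 -> 39 -> 38 -> None


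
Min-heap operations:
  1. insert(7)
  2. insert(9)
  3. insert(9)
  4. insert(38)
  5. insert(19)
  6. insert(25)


insert(7) -> [7]
insert(9) -> [7, 9]
insert(9) -> [7, 9, 9]
insert(38) -> [7, 9, 9, 38]
insert(19) -> [7, 9, 9, 38, 19]
insert(25) -> [7, 9, 9, 38, 19, 25]

Final heap: [7, 9, 9, 38, 19, 25]


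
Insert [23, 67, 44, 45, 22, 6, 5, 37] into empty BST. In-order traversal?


Insert 23: root
Insert 67: R from 23
Insert 44: R from 23 -> L from 67
Insert 45: R from 23 -> L from 67 -> R from 44
Insert 22: L from 23
Insert 6: L from 23 -> L from 22
Insert 5: L from 23 -> L from 22 -> L from 6
Insert 37: R from 23 -> L from 67 -> L from 44

In-order: [5, 6, 22, 23, 37, 44, 45, 67]


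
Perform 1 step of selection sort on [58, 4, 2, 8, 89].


Initial: [58, 4, 2, 8, 89]
Step 1: min=2 at 2
  Swap: [2, 4, 58, 8, 89]

After 1 step: [2, 4, 58, 8, 89]


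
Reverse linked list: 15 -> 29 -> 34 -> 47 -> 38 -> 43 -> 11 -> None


Step 1: curr=15, set curr.next=prev(None) | reversed so far: 15
Step 2: curr=29, set curr.next=prev(15) | reversed so far: 29 -> 15
Step 3: curr=34, set curr.next=prev(29) | reversed so far: 34 -> 29 -> 15
Step 4: curr=47, set curr.next=prev(34) | reversed so far: 47 -> 34 -> 29 -> 15
Step 5: curr=38, set curr.next=prev(47) | reversed so far: 38 -> 47 -> 34 -> 29 -> 15
Step 6: curr=43, set curr.next=prev(38) | reversed so far: 43 -> 38 -> 47 -> 34 -> 29 -> 15
Step 7: curr=11, set curr.next=prev(43) | reversed so far: 11 -> 43 -> 38 -> 47 -> 34 -> 29 -> 15

11 -> 43 -> 38 -> 47 -> 34 -> 29 -> 15 -> None


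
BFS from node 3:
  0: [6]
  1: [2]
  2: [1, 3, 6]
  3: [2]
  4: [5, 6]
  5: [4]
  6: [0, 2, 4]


Visit 3, enqueue [2]
Visit 2, enqueue [1, 6]
Visit 1, enqueue []
Visit 6, enqueue [0, 4]
Visit 0, enqueue []
Visit 4, enqueue [5]
Visit 5, enqueue []

BFS order: [3, 2, 1, 6, 0, 4, 5]


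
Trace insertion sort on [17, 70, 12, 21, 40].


Initial: [17, 70, 12, 21, 40]
Insert 70: [17, 70, 12, 21, 40]
Insert 12: [12, 17, 70, 21, 40]
Insert 21: [12, 17, 21, 70, 40]
Insert 40: [12, 17, 21, 40, 70]

Sorted: [12, 17, 21, 40, 70]


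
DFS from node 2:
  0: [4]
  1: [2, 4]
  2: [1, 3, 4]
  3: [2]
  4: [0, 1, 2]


Visit 2, push [4, 3, 1]
Visit 1, push [4]
Visit 4, push [0]
Visit 0, push []
Visit 3, push []

DFS order: [2, 1, 4, 0, 3]


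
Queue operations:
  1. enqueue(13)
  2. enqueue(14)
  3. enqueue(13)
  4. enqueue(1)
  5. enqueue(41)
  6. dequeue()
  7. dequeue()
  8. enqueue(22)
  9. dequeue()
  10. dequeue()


enqueue(13) -> [13]
enqueue(14) -> [13, 14]
enqueue(13) -> [13, 14, 13]
enqueue(1) -> [13, 14, 13, 1]
enqueue(41) -> [13, 14, 13, 1, 41]
dequeue()->13, [14, 13, 1, 41]
dequeue()->14, [13, 1, 41]
enqueue(22) -> [13, 1, 41, 22]
dequeue()->13, [1, 41, 22]
dequeue()->1, [41, 22]

Final queue: [41, 22]


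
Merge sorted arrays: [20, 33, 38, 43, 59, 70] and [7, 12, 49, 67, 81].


Take 7 from B
Take 12 from B
Take 20 from A
Take 33 from A
Take 38 from A
Take 43 from A
Take 49 from B
Take 59 from A
Take 67 from B
Take 70 from A

Merged: [7, 12, 20, 33, 38, 43, 49, 59, 67, 70, 81]


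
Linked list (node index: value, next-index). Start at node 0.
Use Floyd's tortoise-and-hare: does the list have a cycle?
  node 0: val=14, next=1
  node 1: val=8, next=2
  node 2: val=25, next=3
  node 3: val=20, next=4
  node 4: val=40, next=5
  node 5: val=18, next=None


Floyd's tortoise (slow, +1) and hare (fast, +2):
  init: slow=0, fast=0
  step 1: slow=1, fast=2
  step 2: slow=2, fast=4
  step 3: fast 4->5->None, no cycle

Cycle: no


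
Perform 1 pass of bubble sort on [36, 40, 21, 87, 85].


Initial: [36, 40, 21, 87, 85]
Pass 1: [36, 21, 40, 85, 87] (2 swaps)

After 1 pass: [36, 21, 40, 85, 87]


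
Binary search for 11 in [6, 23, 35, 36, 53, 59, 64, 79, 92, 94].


Step 1: lo=0, hi=9, mid=4, val=53
Step 2: lo=0, hi=3, mid=1, val=23
Step 3: lo=0, hi=0, mid=0, val=6

Not found


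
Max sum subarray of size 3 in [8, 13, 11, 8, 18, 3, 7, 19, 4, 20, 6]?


[0:3]: 32
[1:4]: 32
[2:5]: 37
[3:6]: 29
[4:7]: 28
[5:8]: 29
[6:9]: 30
[7:10]: 43
[8:11]: 30

Max: 43 at [7:10]


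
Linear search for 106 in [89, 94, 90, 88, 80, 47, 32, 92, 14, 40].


i=0: 89!=106
i=1: 94!=106
i=2: 90!=106
i=3: 88!=106
i=4: 80!=106
i=5: 47!=106
i=6: 32!=106
i=7: 92!=106
i=8: 14!=106
i=9: 40!=106

Not found, 10 comps


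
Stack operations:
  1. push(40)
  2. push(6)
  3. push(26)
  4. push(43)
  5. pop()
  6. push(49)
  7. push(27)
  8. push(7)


push(40) -> [40]
push(6) -> [40, 6]
push(26) -> [40, 6, 26]
push(43) -> [40, 6, 26, 43]
pop()->43, [40, 6, 26]
push(49) -> [40, 6, 26, 49]
push(27) -> [40, 6, 26, 49, 27]
push(7) -> [40, 6, 26, 49, 27, 7]

Final stack: [40, 6, 26, 49, 27, 7]


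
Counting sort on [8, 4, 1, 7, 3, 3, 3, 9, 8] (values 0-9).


Input: [8, 4, 1, 7, 3, 3, 3, 9, 8]
Counts: [0, 1, 0, 3, 1, 0, 0, 1, 2, 1]

Sorted: [1, 3, 3, 3, 4, 7, 8, 8, 9]


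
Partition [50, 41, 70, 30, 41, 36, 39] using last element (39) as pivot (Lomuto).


Pivot: 39
  30 <= 39: swap -> [30, 41, 70, 50, 41, 36, 39]
  36 <= 39: swap -> [30, 36, 70, 50, 41, 41, 39]
Place pivot at 2: [30, 36, 39, 50, 41, 41, 70]

Partitioned: [30, 36, 39, 50, 41, 41, 70]


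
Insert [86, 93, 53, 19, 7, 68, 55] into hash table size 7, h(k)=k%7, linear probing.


Insert 86: h=2 -> slot 2
Insert 93: h=2, 1 probes -> slot 3
Insert 53: h=4 -> slot 4
Insert 19: h=5 -> slot 5
Insert 7: h=0 -> slot 0
Insert 68: h=5, 1 probes -> slot 6
Insert 55: h=6, 2 probes -> slot 1

Table: [7, 55, 86, 93, 53, 19, 68]


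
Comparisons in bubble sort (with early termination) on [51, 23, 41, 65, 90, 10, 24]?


Algorithm: bubble sort (with early termination)
Input: [51, 23, 41, 65, 90, 10, 24]
Sorted: [10, 23, 24, 41, 51, 65, 90]

21


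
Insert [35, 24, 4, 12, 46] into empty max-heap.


Insert 35: [35]
Insert 24: [35, 24]
Insert 4: [35, 24, 4]
Insert 12: [35, 24, 4, 12]
Insert 46: [46, 35, 4, 12, 24]

Final heap: [46, 35, 4, 12, 24]


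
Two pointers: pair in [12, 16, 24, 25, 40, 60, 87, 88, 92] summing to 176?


lo=0(12)+hi=8(92)=104
lo=1(16)+hi=8(92)=108
lo=2(24)+hi=8(92)=116
lo=3(25)+hi=8(92)=117
lo=4(40)+hi=8(92)=132
lo=5(60)+hi=8(92)=152
lo=6(87)+hi=8(92)=179
lo=6(87)+hi=7(88)=175

No pair found


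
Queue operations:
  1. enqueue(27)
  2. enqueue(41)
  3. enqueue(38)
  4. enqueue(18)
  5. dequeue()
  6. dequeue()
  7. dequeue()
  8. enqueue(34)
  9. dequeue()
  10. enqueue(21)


enqueue(27) -> [27]
enqueue(41) -> [27, 41]
enqueue(38) -> [27, 41, 38]
enqueue(18) -> [27, 41, 38, 18]
dequeue()->27, [41, 38, 18]
dequeue()->41, [38, 18]
dequeue()->38, [18]
enqueue(34) -> [18, 34]
dequeue()->18, [34]
enqueue(21) -> [34, 21]

Final queue: [34, 21]


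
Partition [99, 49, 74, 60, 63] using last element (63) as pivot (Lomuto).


Pivot: 63
  49 <= 63: swap -> [49, 99, 74, 60, 63]
  60 <= 63: swap -> [49, 60, 74, 99, 63]
Place pivot at 2: [49, 60, 63, 99, 74]

Partitioned: [49, 60, 63, 99, 74]


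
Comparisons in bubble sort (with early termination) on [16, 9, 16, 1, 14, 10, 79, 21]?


Algorithm: bubble sort (with early termination)
Input: [16, 9, 16, 1, 14, 10, 79, 21]
Sorted: [1, 9, 10, 14, 16, 16, 21, 79]

22


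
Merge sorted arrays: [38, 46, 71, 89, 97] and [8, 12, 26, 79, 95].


Take 8 from B
Take 12 from B
Take 26 from B
Take 38 from A
Take 46 from A
Take 71 from A
Take 79 from B
Take 89 from A
Take 95 from B

Merged: [8, 12, 26, 38, 46, 71, 79, 89, 95, 97]


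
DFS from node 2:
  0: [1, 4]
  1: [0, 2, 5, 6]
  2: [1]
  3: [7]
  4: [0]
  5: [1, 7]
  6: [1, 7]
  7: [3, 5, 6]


Visit 2, push [1]
Visit 1, push [6, 5, 0]
Visit 0, push [4]
Visit 4, push []
Visit 5, push [7]
Visit 7, push [6, 3]
Visit 3, push []
Visit 6, push []

DFS order: [2, 1, 0, 4, 5, 7, 3, 6]


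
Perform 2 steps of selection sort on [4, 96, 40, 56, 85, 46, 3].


Initial: [4, 96, 40, 56, 85, 46, 3]
Step 1: min=3 at 6
  Swap: [3, 96, 40, 56, 85, 46, 4]
Step 2: min=4 at 6
  Swap: [3, 4, 40, 56, 85, 46, 96]

After 2 steps: [3, 4, 40, 56, 85, 46, 96]


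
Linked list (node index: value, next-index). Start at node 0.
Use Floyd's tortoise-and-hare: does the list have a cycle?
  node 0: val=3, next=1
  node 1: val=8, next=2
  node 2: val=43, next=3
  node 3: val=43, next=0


Floyd's tortoise (slow, +1) and hare (fast, +2):
  init: slow=0, fast=0
  step 1: slow=1, fast=2
  step 2: slow=2, fast=0
  step 3: slow=3, fast=2
  step 4: slow=0, fast=0
  slow == fast at node 0: cycle detected

Cycle: yes


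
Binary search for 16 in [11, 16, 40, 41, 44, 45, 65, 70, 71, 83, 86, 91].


Step 1: lo=0, hi=11, mid=5, val=45
Step 2: lo=0, hi=4, mid=2, val=40
Step 3: lo=0, hi=1, mid=0, val=11
Step 4: lo=1, hi=1, mid=1, val=16

Found at index 1


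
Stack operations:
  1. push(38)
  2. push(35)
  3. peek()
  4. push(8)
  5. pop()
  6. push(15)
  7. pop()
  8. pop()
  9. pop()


push(38) -> [38]
push(35) -> [38, 35]
peek()->35
push(8) -> [38, 35, 8]
pop()->8, [38, 35]
push(15) -> [38, 35, 15]
pop()->15, [38, 35]
pop()->35, [38]
pop()->38, []

Final stack: []


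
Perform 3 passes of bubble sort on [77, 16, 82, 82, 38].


Initial: [77, 16, 82, 82, 38]
Pass 1: [16, 77, 82, 38, 82] (2 swaps)
Pass 2: [16, 77, 38, 82, 82] (1 swaps)
Pass 3: [16, 38, 77, 82, 82] (1 swaps)

After 3 passes: [16, 38, 77, 82, 82]


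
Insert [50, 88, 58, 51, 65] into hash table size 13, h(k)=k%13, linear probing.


Insert 50: h=11 -> slot 11
Insert 88: h=10 -> slot 10
Insert 58: h=6 -> slot 6
Insert 51: h=12 -> slot 12
Insert 65: h=0 -> slot 0

Table: [65, None, None, None, None, None, 58, None, None, None, 88, 50, 51]


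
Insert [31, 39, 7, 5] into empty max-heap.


Insert 31: [31]
Insert 39: [39, 31]
Insert 7: [39, 31, 7]
Insert 5: [39, 31, 7, 5]

Final heap: [39, 31, 7, 5]


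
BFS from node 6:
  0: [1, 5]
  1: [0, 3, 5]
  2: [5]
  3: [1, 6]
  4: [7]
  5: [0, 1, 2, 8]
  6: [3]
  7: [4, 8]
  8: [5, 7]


Visit 6, enqueue [3]
Visit 3, enqueue [1]
Visit 1, enqueue [0, 5]
Visit 0, enqueue []
Visit 5, enqueue [2, 8]
Visit 2, enqueue []
Visit 8, enqueue [7]
Visit 7, enqueue [4]
Visit 4, enqueue []

BFS order: [6, 3, 1, 0, 5, 2, 8, 7, 4]


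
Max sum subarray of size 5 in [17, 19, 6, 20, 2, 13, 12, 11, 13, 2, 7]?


[0:5]: 64
[1:6]: 60
[2:7]: 53
[3:8]: 58
[4:9]: 51
[5:10]: 51
[6:11]: 45

Max: 64 at [0:5]


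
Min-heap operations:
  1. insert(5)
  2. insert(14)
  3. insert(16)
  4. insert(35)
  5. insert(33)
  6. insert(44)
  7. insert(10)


insert(5) -> [5]
insert(14) -> [5, 14]
insert(16) -> [5, 14, 16]
insert(35) -> [5, 14, 16, 35]
insert(33) -> [5, 14, 16, 35, 33]
insert(44) -> [5, 14, 16, 35, 33, 44]
insert(10) -> [5, 14, 10, 35, 33, 44, 16]

Final heap: [5, 14, 10, 35, 33, 44, 16]


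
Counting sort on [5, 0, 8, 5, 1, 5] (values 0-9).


Input: [5, 0, 8, 5, 1, 5]
Counts: [1, 1, 0, 0, 0, 3, 0, 0, 1, 0]

Sorted: [0, 1, 5, 5, 5, 8]


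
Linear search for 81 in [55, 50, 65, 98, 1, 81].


i=0: 55!=81
i=1: 50!=81
i=2: 65!=81
i=3: 98!=81
i=4: 1!=81
i=5: 81==81 found!

Found at 5, 6 comps


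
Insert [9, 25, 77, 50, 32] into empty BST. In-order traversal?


Insert 9: root
Insert 25: R from 9
Insert 77: R from 9 -> R from 25
Insert 50: R from 9 -> R from 25 -> L from 77
Insert 32: R from 9 -> R from 25 -> L from 77 -> L from 50

In-order: [9, 25, 32, 50, 77]


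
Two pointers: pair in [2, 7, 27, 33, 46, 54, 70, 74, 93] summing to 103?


lo=0(2)+hi=8(93)=95
lo=1(7)+hi=8(93)=100
lo=2(27)+hi=8(93)=120
lo=2(27)+hi=7(74)=101
lo=3(33)+hi=7(74)=107
lo=3(33)+hi=6(70)=103

Yes: 33+70=103


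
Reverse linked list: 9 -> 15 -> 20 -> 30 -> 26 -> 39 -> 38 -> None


Step 1: curr=9, set curr.next=prev(None) | reversed so far: 9
Step 2: curr=15, set curr.next=prev(9) | reversed so far: 15 -> 9
Step 3: curr=20, set curr.next=prev(15) | reversed so far: 20 -> 15 -> 9
Step 4: curr=30, set curr.next=prev(20) | reversed so far: 30 -> 20 -> 15 -> 9
Step 5: curr=26, set curr.next=prev(30) | reversed so far: 26 -> 30 -> 20 -> 15 -> 9
Step 6: curr=39, set curr.next=prev(26) | reversed so far: 39 -> 26 -> 30 -> 20 -> 15 -> 9
Step 7: curr=38, set curr.next=prev(39) | reversed so far: 38 -> 39 -> 26 -> 30 -> 20 -> 15 -> 9

38 -> 39 -> 26 -> 30 -> 20 -> 15 -> 9 -> None


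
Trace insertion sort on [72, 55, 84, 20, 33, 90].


Initial: [72, 55, 84, 20, 33, 90]
Insert 55: [55, 72, 84, 20, 33, 90]
Insert 84: [55, 72, 84, 20, 33, 90]
Insert 20: [20, 55, 72, 84, 33, 90]
Insert 33: [20, 33, 55, 72, 84, 90]
Insert 90: [20, 33, 55, 72, 84, 90]

Sorted: [20, 33, 55, 72, 84, 90]


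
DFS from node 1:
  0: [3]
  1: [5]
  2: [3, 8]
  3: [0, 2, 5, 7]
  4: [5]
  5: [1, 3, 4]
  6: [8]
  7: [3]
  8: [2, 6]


Visit 1, push [5]
Visit 5, push [4, 3]
Visit 3, push [7, 2, 0]
Visit 0, push []
Visit 2, push [8]
Visit 8, push [6]
Visit 6, push []
Visit 7, push []
Visit 4, push []

DFS order: [1, 5, 3, 0, 2, 8, 6, 7, 4]


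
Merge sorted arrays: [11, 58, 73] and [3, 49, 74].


Take 3 from B
Take 11 from A
Take 49 from B
Take 58 from A
Take 73 from A

Merged: [3, 11, 49, 58, 73, 74]


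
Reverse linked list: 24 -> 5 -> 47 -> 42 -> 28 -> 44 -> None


Step 1: curr=24, set curr.next=prev(None) | reversed so far: 24
Step 2: curr=5, set curr.next=prev(24) | reversed so far: 5 -> 24
Step 3: curr=47, set curr.next=prev(5) | reversed so far: 47 -> 5 -> 24
Step 4: curr=42, set curr.next=prev(47) | reversed so far: 42 -> 47 -> 5 -> 24
Step 5: curr=28, set curr.next=prev(42) | reversed so far: 28 -> 42 -> 47 -> 5 -> 24
Step 6: curr=44, set curr.next=prev(28) | reversed so far: 44 -> 28 -> 42 -> 47 -> 5 -> 24

44 -> 28 -> 42 -> 47 -> 5 -> 24 -> None


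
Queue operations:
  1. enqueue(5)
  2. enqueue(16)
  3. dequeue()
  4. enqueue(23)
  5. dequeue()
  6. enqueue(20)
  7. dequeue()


enqueue(5) -> [5]
enqueue(16) -> [5, 16]
dequeue()->5, [16]
enqueue(23) -> [16, 23]
dequeue()->16, [23]
enqueue(20) -> [23, 20]
dequeue()->23, [20]

Final queue: [20]


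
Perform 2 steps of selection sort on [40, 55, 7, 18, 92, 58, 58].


Initial: [40, 55, 7, 18, 92, 58, 58]
Step 1: min=7 at 2
  Swap: [7, 55, 40, 18, 92, 58, 58]
Step 2: min=18 at 3
  Swap: [7, 18, 40, 55, 92, 58, 58]

After 2 steps: [7, 18, 40, 55, 92, 58, 58]


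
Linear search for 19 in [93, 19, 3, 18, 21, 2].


i=0: 93!=19
i=1: 19==19 found!

Found at 1, 2 comps


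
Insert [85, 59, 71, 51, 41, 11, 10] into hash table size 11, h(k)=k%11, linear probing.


Insert 85: h=8 -> slot 8
Insert 59: h=4 -> slot 4
Insert 71: h=5 -> slot 5
Insert 51: h=7 -> slot 7
Insert 41: h=8, 1 probes -> slot 9
Insert 11: h=0 -> slot 0
Insert 10: h=10 -> slot 10

Table: [11, None, None, None, 59, 71, None, 51, 85, 41, 10]


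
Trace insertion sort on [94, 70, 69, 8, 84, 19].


Initial: [94, 70, 69, 8, 84, 19]
Insert 70: [70, 94, 69, 8, 84, 19]
Insert 69: [69, 70, 94, 8, 84, 19]
Insert 8: [8, 69, 70, 94, 84, 19]
Insert 84: [8, 69, 70, 84, 94, 19]
Insert 19: [8, 19, 69, 70, 84, 94]

Sorted: [8, 19, 69, 70, 84, 94]


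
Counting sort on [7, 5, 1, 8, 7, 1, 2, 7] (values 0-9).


Input: [7, 5, 1, 8, 7, 1, 2, 7]
Counts: [0, 2, 1, 0, 0, 1, 0, 3, 1, 0]

Sorted: [1, 1, 2, 5, 7, 7, 7, 8]


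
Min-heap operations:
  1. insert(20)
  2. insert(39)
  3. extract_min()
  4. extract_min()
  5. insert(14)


insert(20) -> [20]
insert(39) -> [20, 39]
extract_min()->20, [39]
extract_min()->39, []
insert(14) -> [14]

Final heap: [14]


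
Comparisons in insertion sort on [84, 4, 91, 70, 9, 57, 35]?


Algorithm: insertion sort
Input: [84, 4, 91, 70, 9, 57, 35]
Sorted: [4, 9, 35, 57, 70, 84, 91]

18


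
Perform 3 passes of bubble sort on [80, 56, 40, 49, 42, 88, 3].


Initial: [80, 56, 40, 49, 42, 88, 3]
Pass 1: [56, 40, 49, 42, 80, 3, 88] (5 swaps)
Pass 2: [40, 49, 42, 56, 3, 80, 88] (4 swaps)
Pass 3: [40, 42, 49, 3, 56, 80, 88] (2 swaps)

After 3 passes: [40, 42, 49, 3, 56, 80, 88]


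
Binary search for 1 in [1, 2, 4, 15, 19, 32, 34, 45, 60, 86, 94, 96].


Step 1: lo=0, hi=11, mid=5, val=32
Step 2: lo=0, hi=4, mid=2, val=4
Step 3: lo=0, hi=1, mid=0, val=1

Found at index 0


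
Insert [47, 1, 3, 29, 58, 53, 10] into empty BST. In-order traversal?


Insert 47: root
Insert 1: L from 47
Insert 3: L from 47 -> R from 1
Insert 29: L from 47 -> R from 1 -> R from 3
Insert 58: R from 47
Insert 53: R from 47 -> L from 58
Insert 10: L from 47 -> R from 1 -> R from 3 -> L from 29

In-order: [1, 3, 10, 29, 47, 53, 58]


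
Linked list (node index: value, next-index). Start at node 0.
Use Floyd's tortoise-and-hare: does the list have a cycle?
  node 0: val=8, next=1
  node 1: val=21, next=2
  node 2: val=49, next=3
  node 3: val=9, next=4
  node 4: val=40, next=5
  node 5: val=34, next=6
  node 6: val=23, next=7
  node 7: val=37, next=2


Floyd's tortoise (slow, +1) and hare (fast, +2):
  init: slow=0, fast=0
  step 1: slow=1, fast=2
  step 2: slow=2, fast=4
  step 3: slow=3, fast=6
  step 4: slow=4, fast=2
  step 5: slow=5, fast=4
  step 6: slow=6, fast=6
  slow == fast at node 6: cycle detected

Cycle: yes


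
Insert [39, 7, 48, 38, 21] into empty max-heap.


Insert 39: [39]
Insert 7: [39, 7]
Insert 48: [48, 7, 39]
Insert 38: [48, 38, 39, 7]
Insert 21: [48, 38, 39, 7, 21]

Final heap: [48, 38, 39, 7, 21]


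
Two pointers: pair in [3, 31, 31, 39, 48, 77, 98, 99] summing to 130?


lo=0(3)+hi=7(99)=102
lo=1(31)+hi=7(99)=130

Yes: 31+99=130


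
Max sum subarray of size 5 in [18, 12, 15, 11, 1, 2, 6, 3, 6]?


[0:5]: 57
[1:6]: 41
[2:7]: 35
[3:8]: 23
[4:9]: 18

Max: 57 at [0:5]


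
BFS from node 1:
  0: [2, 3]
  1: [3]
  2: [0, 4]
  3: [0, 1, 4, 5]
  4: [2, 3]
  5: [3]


Visit 1, enqueue [3]
Visit 3, enqueue [0, 4, 5]
Visit 0, enqueue [2]
Visit 4, enqueue []
Visit 5, enqueue []
Visit 2, enqueue []

BFS order: [1, 3, 0, 4, 5, 2]


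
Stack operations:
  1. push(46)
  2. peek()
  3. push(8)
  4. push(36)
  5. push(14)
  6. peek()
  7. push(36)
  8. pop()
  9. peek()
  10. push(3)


push(46) -> [46]
peek()->46
push(8) -> [46, 8]
push(36) -> [46, 8, 36]
push(14) -> [46, 8, 36, 14]
peek()->14
push(36) -> [46, 8, 36, 14, 36]
pop()->36, [46, 8, 36, 14]
peek()->14
push(3) -> [46, 8, 36, 14, 3]

Final stack: [46, 8, 36, 14, 3]


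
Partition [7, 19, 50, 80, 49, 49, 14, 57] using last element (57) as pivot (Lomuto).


Pivot: 57
  7 <= 57: advance i (no swap)
  19 <= 57: advance i (no swap)
  50 <= 57: advance i (no swap)
  49 <= 57: swap -> [7, 19, 50, 49, 80, 49, 14, 57]
  49 <= 57: swap -> [7, 19, 50, 49, 49, 80, 14, 57]
  14 <= 57: swap -> [7, 19, 50, 49, 49, 14, 80, 57]
Place pivot at 6: [7, 19, 50, 49, 49, 14, 57, 80]

Partitioned: [7, 19, 50, 49, 49, 14, 57, 80]


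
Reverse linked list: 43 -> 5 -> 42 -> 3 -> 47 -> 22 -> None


Step 1: curr=43, set curr.next=prev(None) | reversed so far: 43
Step 2: curr=5, set curr.next=prev(43) | reversed so far: 5 -> 43
Step 3: curr=42, set curr.next=prev(5) | reversed so far: 42 -> 5 -> 43
Step 4: curr=3, set curr.next=prev(42) | reversed so far: 3 -> 42 -> 5 -> 43
Step 5: curr=47, set curr.next=prev(3) | reversed so far: 47 -> 3 -> 42 -> 5 -> 43
Step 6: curr=22, set curr.next=prev(47) | reversed so far: 22 -> 47 -> 3 -> 42 -> 5 -> 43

22 -> 47 -> 3 -> 42 -> 5 -> 43 -> None


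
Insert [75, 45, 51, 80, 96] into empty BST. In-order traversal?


Insert 75: root
Insert 45: L from 75
Insert 51: L from 75 -> R from 45
Insert 80: R from 75
Insert 96: R from 75 -> R from 80

In-order: [45, 51, 75, 80, 96]


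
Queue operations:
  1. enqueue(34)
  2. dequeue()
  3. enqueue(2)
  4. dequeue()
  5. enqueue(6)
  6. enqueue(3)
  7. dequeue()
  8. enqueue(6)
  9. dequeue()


enqueue(34) -> [34]
dequeue()->34, []
enqueue(2) -> [2]
dequeue()->2, []
enqueue(6) -> [6]
enqueue(3) -> [6, 3]
dequeue()->6, [3]
enqueue(6) -> [3, 6]
dequeue()->3, [6]

Final queue: [6]


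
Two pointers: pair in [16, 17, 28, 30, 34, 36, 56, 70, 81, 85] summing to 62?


lo=0(16)+hi=9(85)=101
lo=0(16)+hi=8(81)=97
lo=0(16)+hi=7(70)=86
lo=0(16)+hi=6(56)=72
lo=0(16)+hi=5(36)=52
lo=1(17)+hi=5(36)=53
lo=2(28)+hi=5(36)=64
lo=2(28)+hi=4(34)=62

Yes: 28+34=62


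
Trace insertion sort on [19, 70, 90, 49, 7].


Initial: [19, 70, 90, 49, 7]
Insert 70: [19, 70, 90, 49, 7]
Insert 90: [19, 70, 90, 49, 7]
Insert 49: [19, 49, 70, 90, 7]
Insert 7: [7, 19, 49, 70, 90]

Sorted: [7, 19, 49, 70, 90]
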